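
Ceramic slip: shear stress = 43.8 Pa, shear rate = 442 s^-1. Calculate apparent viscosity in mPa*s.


eta = tau/gamma * 1000 = 43.8/442 * 1000 = 99.1 mPa*s

99.1


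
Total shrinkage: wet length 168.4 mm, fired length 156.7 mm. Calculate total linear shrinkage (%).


TS = (168.4 - 156.7) / 168.4 * 100 = 6.95%

6.95


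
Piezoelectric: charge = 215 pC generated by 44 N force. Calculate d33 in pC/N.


d33 = 215 / 44 = 4.9 pC/N

4.9


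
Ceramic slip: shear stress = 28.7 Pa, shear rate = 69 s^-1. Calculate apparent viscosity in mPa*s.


eta = tau/gamma * 1000 = 28.7/69 * 1000 = 415.9 mPa*s

415.9


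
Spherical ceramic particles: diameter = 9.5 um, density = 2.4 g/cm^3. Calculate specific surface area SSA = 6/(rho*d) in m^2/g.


SSA = 6 / (2.4 * 9.5) = 0.263 m^2/g

0.263


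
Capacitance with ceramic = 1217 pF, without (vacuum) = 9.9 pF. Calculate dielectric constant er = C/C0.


er = 1217 / 9.9 = 122.93

122.93


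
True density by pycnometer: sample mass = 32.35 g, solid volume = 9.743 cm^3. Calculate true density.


TD = 32.35 / 9.743 = 3.32 g/cm^3

3.32


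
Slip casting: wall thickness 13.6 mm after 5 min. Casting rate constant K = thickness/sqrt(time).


K = 13.6 / sqrt(5) = 13.6 / 2.2361 = 6.082 mm/min^0.5

6.082


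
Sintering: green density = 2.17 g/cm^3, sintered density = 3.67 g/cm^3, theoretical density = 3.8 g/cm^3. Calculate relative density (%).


Relative = 3.67 / 3.8 * 100 = 96.6%

96.6


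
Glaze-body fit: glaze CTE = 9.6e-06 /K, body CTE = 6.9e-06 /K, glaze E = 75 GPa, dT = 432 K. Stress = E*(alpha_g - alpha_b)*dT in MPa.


Stress = 75*1000*(9.6e-06 - 6.9e-06)*432 = 87.5 MPa

87.5


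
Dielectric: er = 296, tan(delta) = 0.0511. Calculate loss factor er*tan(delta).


Loss = 296 * 0.0511 = 15.126

15.126


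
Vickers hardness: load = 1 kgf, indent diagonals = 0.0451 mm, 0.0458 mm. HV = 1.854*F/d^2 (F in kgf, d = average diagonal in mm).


d_avg = (0.0451+0.0458)/2 = 0.04545 mm
HV = 1.854*1/0.04545^2 = 898

898


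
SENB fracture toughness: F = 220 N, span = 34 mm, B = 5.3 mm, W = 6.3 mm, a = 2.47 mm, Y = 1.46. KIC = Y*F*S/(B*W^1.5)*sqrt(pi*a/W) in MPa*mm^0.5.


KIC = 1.46*220*34/(5.3*6.3^1.5)*sqrt(pi*2.47/6.3) = 144.62

144.62


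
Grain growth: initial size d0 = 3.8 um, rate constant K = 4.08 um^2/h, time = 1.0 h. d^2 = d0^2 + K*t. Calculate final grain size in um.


d^2 = 3.8^2 + 4.08*1.0 = 18.52
d = sqrt(18.52) = 4.3 um

4.3


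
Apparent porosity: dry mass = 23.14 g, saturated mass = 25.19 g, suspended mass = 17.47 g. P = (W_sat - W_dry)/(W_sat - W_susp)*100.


P = (25.19 - 23.14) / (25.19 - 17.47) * 100 = 2.05 / 7.72 * 100 = 26.6%

26.6


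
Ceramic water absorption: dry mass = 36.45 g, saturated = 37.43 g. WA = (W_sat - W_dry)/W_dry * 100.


WA = (37.43 - 36.45) / 36.45 * 100 = 2.69%

2.69


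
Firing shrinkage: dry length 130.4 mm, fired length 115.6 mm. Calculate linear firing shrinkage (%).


FS = (130.4 - 115.6) / 130.4 * 100 = 11.35%

11.35


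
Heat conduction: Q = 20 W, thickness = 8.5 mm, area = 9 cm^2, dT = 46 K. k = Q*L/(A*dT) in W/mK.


k = 20*8.5/1000/(9/10000*46) = 4.11 W/mK

4.11


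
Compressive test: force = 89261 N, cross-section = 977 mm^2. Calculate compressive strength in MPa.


CS = 89261 / 977 = 91.4 MPa

91.4


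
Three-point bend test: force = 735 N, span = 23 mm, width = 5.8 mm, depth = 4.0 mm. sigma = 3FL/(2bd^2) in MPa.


sigma = 3*735*23/(2*5.8*4.0^2) = 273.2 MPa

273.2


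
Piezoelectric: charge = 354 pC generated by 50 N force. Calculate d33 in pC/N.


d33 = 354 / 50 = 7.1 pC/N

7.1


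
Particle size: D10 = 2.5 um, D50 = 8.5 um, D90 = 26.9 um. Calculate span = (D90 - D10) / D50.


Span = (26.9 - 2.5) / 8.5 = 24.4 / 8.5 = 2.871

2.871


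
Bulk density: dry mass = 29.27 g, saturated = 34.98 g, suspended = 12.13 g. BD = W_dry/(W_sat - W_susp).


BD = 29.27 / (34.98 - 12.13) = 29.27 / 22.85 = 1.281 g/cm^3

1.281


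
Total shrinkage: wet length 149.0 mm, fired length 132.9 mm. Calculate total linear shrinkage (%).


TS = (149.0 - 132.9) / 149.0 * 100 = 10.81%

10.81


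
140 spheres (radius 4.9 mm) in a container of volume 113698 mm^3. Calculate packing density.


V_sphere = 4/3*pi*4.9^3 = 492.807 mm^3
Total V = 140*492.807 = 68992.98 mm^3
PD = 68992.98 / 113698 = 0.607

0.607


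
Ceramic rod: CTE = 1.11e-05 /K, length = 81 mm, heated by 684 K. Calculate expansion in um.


dL = 1.11e-05 * 81 * 684 * 1000 = 614.984 um

614.984


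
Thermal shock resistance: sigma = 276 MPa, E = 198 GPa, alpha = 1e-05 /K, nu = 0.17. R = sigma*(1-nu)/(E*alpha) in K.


R = 276*(1-0.17)/(198*1000*1e-05) = 116 K

116


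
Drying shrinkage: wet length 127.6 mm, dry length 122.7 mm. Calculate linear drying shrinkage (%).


DS = (127.6 - 122.7) / 127.6 * 100 = 3.84%

3.84


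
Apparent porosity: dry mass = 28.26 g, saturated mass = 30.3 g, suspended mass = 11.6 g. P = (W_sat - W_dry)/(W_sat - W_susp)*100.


P = (30.3 - 28.26) / (30.3 - 11.6) * 100 = 2.04 / 18.7 * 100 = 10.9%

10.9


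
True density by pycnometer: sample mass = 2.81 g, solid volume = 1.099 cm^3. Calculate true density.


TD = 2.81 / 1.099 = 2.557 g/cm^3

2.557


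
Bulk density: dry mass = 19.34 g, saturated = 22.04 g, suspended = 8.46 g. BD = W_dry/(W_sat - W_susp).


BD = 19.34 / (22.04 - 8.46) = 19.34 / 13.58 = 1.424 g/cm^3

1.424


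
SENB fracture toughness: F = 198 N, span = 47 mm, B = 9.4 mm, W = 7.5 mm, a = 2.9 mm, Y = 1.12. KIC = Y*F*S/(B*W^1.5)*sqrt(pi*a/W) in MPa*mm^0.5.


KIC = 1.12*198*47/(9.4*7.5^1.5)*sqrt(pi*2.9/7.5) = 59.5

59.5


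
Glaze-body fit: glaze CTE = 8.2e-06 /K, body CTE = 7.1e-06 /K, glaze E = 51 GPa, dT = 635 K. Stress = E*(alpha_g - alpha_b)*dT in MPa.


Stress = 51*1000*(8.2e-06 - 7.1e-06)*635 = 35.6 MPa

35.6


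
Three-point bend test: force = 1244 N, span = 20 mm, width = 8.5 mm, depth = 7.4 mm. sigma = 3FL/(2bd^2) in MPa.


sigma = 3*1244*20/(2*8.5*7.4^2) = 80.2 MPa

80.2


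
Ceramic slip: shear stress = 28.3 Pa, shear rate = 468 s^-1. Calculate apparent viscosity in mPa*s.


eta = tau/gamma * 1000 = 28.3/468 * 1000 = 60.5 mPa*s

60.5


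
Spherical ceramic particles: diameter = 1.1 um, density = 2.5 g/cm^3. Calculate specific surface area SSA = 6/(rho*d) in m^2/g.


SSA = 6 / (2.5 * 1.1) = 2.182 m^2/g

2.182


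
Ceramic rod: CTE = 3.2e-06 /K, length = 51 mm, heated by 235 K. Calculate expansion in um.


dL = 3.2e-06 * 51 * 235 * 1000 = 38.352 um

38.352


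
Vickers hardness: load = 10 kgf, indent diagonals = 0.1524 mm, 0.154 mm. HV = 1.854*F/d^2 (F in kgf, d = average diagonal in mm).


d_avg = (0.1524+0.154)/2 = 0.1532 mm
HV = 1.854*10/0.1532^2 = 790

790


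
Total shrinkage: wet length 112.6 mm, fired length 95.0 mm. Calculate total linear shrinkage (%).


TS = (112.6 - 95.0) / 112.6 * 100 = 15.63%

15.63


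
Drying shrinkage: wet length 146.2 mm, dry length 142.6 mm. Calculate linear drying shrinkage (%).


DS = (146.2 - 142.6) / 146.2 * 100 = 2.46%

2.46


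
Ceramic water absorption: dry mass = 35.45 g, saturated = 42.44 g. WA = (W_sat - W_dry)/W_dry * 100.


WA = (42.44 - 35.45) / 35.45 * 100 = 19.72%

19.72


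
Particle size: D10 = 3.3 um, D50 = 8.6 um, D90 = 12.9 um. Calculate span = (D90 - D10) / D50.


Span = (12.9 - 3.3) / 8.6 = 9.6 / 8.6 = 1.116

1.116


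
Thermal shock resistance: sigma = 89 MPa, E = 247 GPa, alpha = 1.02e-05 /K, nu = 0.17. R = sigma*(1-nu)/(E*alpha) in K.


R = 89*(1-0.17)/(247*1000*1.02e-05) = 29 K

29


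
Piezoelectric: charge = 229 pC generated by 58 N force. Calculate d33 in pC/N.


d33 = 229 / 58 = 3.9 pC/N

3.9


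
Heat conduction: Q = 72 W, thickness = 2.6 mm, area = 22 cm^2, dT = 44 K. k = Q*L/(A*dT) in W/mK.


k = 72*2.6/1000/(22/10000*44) = 1.93 W/mK

1.93


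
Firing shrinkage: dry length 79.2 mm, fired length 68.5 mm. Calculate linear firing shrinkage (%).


FS = (79.2 - 68.5) / 79.2 * 100 = 13.51%

13.51


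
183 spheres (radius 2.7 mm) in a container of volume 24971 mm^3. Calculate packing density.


V_sphere = 4/3*pi*2.7^3 = 82.448 mm^3
Total V = 183*82.448 = 15087.984 mm^3
PD = 15087.984 / 24971 = 0.604

0.604


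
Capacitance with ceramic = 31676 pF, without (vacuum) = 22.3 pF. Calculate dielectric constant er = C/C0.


er = 31676 / 22.3 = 1420.45

1420.45


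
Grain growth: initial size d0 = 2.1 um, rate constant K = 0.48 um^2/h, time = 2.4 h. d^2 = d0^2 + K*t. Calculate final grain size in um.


d^2 = 2.1^2 + 0.48*2.4 = 5.562
d = sqrt(5.562) = 2.36 um

2.36


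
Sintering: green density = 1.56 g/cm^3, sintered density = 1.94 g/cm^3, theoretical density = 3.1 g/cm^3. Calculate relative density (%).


Relative = 1.94 / 3.1 * 100 = 62.6%

62.6


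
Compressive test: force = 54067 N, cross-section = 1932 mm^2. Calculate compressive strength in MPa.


CS = 54067 / 1932 = 28.0 MPa

28.0


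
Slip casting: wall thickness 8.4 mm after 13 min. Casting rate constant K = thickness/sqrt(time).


K = 8.4 / sqrt(13) = 8.4 / 3.6056 = 2.33 mm/min^0.5

2.33


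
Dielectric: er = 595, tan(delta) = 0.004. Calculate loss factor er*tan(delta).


Loss = 595 * 0.004 = 2.38

2.38


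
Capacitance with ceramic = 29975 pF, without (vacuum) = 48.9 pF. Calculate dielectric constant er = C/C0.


er = 29975 / 48.9 = 612.99

612.99


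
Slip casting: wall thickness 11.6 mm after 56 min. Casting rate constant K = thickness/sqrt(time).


K = 11.6 / sqrt(56) = 11.6 / 7.4833 = 1.55 mm/min^0.5

1.55


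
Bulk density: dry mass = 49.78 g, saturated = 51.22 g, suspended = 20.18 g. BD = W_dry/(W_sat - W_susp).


BD = 49.78 / (51.22 - 20.18) = 49.78 / 31.04 = 1.604 g/cm^3

1.604


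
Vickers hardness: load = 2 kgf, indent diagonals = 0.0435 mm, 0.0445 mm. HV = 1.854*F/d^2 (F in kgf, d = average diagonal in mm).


d_avg = (0.0435+0.0445)/2 = 0.044 mm
HV = 1.854*2/0.044^2 = 1915

1915


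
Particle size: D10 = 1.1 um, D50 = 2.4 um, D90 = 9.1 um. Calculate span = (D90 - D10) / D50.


Span = (9.1 - 1.1) / 2.4 = 8.0 / 2.4 = 3.333

3.333


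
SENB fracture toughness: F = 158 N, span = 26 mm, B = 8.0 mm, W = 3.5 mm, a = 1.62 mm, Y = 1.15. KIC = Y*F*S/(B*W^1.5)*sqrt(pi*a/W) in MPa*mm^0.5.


KIC = 1.15*158*26/(8.0*3.5^1.5)*sqrt(pi*1.62/3.5) = 108.75

108.75


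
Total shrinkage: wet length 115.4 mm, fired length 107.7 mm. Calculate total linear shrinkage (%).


TS = (115.4 - 107.7) / 115.4 * 100 = 6.67%

6.67


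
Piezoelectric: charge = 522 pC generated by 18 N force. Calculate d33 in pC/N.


d33 = 522 / 18 = 29.0 pC/N

29.0


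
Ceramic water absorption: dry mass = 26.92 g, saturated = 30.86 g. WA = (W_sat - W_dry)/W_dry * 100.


WA = (30.86 - 26.92) / 26.92 * 100 = 14.64%

14.64


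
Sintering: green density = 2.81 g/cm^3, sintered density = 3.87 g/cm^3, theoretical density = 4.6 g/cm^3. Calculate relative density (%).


Relative = 3.87 / 4.6 * 100 = 84.1%

84.1


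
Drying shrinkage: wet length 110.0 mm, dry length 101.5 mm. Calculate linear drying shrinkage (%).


DS = (110.0 - 101.5) / 110.0 * 100 = 7.73%

7.73


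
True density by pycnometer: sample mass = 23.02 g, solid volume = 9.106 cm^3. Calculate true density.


TD = 23.02 / 9.106 = 2.528 g/cm^3

2.528


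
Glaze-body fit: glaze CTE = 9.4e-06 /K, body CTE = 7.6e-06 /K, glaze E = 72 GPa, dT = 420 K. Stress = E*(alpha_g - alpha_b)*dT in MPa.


Stress = 72*1000*(9.4e-06 - 7.6e-06)*420 = 54.4 MPa

54.4


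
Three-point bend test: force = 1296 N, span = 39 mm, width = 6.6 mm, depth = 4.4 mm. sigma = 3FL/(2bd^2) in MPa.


sigma = 3*1296*39/(2*6.6*4.4^2) = 593.4 MPa

593.4


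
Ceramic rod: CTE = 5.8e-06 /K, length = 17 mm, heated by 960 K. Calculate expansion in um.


dL = 5.8e-06 * 17 * 960 * 1000 = 94.656 um

94.656


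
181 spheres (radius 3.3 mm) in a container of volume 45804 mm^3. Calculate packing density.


V_sphere = 4/3*pi*3.3^3 = 150.5326 mm^3
Total V = 181*150.5326 = 27246.4006 mm^3
PD = 27246.4006 / 45804 = 0.595

0.595


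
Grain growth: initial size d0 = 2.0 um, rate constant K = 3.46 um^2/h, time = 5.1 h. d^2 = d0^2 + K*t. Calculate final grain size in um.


d^2 = 2.0^2 + 3.46*5.1 = 21.646
d = sqrt(21.646) = 4.65 um

4.65


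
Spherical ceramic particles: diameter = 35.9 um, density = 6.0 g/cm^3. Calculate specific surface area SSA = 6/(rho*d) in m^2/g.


SSA = 6 / (6.0 * 35.9) = 0.028 m^2/g

0.028


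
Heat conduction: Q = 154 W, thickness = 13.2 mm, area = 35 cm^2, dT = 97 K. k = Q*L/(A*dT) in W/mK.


k = 154*13.2/1000/(35/10000*97) = 5.99 W/mK

5.99


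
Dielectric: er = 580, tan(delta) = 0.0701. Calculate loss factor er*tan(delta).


Loss = 580 * 0.0701 = 40.658

40.658


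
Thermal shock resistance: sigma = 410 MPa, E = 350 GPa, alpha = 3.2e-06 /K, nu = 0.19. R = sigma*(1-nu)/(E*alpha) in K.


R = 410*(1-0.19)/(350*1000*3.2e-06) = 297 K

297


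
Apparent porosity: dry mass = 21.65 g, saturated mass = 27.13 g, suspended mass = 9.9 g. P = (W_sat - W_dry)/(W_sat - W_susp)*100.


P = (27.13 - 21.65) / (27.13 - 9.9) * 100 = 5.48 / 17.23 * 100 = 31.8%

31.8


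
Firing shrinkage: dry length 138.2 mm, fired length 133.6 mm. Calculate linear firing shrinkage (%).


FS = (138.2 - 133.6) / 138.2 * 100 = 3.33%

3.33


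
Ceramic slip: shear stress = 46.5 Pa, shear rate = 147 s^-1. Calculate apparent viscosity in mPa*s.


eta = tau/gamma * 1000 = 46.5/147 * 1000 = 316.3 mPa*s

316.3


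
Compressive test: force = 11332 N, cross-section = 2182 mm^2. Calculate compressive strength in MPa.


CS = 11332 / 2182 = 5.2 MPa

5.2


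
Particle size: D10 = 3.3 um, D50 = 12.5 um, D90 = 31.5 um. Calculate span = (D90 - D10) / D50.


Span = (31.5 - 3.3) / 12.5 = 28.2 / 12.5 = 2.256

2.256


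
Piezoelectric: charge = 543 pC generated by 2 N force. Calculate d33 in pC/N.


d33 = 543 / 2 = 271.5 pC/N

271.5


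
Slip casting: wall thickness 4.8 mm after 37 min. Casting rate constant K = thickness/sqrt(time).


K = 4.8 / sqrt(37) = 4.8 / 6.0828 = 0.789 mm/min^0.5

0.789


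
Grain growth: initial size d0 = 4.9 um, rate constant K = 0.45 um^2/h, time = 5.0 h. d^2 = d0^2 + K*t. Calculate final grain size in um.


d^2 = 4.9^2 + 0.45*5.0 = 26.26
d = sqrt(26.26) = 5.12 um

5.12


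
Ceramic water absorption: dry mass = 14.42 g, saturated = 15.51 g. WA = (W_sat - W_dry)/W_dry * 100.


WA = (15.51 - 14.42) / 14.42 * 100 = 7.56%

7.56


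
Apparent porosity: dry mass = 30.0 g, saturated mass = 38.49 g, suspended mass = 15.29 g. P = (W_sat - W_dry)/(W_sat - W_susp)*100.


P = (38.49 - 30.0) / (38.49 - 15.29) * 100 = 8.49 / 23.2 * 100 = 36.6%

36.6


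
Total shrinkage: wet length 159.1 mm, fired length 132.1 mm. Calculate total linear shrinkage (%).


TS = (159.1 - 132.1) / 159.1 * 100 = 16.97%

16.97


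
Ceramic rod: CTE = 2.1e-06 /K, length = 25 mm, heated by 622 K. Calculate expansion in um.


dL = 2.1e-06 * 25 * 622 * 1000 = 32.655 um

32.655


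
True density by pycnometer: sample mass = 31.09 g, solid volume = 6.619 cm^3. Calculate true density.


TD = 31.09 / 6.619 = 4.697 g/cm^3

4.697


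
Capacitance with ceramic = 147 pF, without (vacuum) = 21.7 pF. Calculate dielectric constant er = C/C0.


er = 147 / 21.7 = 6.77

6.77


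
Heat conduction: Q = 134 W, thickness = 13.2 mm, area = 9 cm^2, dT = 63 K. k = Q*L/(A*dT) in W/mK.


k = 134*13.2/1000/(9/10000*63) = 31.2 W/mK

31.2


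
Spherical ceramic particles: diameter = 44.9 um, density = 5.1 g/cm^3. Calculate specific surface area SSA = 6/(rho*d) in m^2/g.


SSA = 6 / (5.1 * 44.9) = 0.026 m^2/g

0.026


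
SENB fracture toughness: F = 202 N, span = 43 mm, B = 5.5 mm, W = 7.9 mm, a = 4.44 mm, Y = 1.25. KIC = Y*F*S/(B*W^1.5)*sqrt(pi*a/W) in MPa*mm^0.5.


KIC = 1.25*202*43/(5.5*7.9^1.5)*sqrt(pi*4.44/7.9) = 118.14

118.14


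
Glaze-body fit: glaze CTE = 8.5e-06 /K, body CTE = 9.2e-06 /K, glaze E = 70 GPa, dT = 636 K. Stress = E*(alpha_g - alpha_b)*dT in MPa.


Stress = 70*1000*(8.5e-06 - 9.2e-06)*636 = -31.2 MPa

-31.2


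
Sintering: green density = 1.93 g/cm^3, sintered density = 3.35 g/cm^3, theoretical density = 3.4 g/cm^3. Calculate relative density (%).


Relative = 3.35 / 3.4 * 100 = 98.5%

98.5


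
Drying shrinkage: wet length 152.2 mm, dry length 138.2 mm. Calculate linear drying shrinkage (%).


DS = (152.2 - 138.2) / 152.2 * 100 = 9.2%

9.2


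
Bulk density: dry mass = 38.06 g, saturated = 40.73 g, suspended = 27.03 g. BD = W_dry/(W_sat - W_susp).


BD = 38.06 / (40.73 - 27.03) = 38.06 / 13.7 = 2.778 g/cm^3

2.778


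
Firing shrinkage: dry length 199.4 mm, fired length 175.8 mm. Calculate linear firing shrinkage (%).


FS = (199.4 - 175.8) / 199.4 * 100 = 11.84%

11.84


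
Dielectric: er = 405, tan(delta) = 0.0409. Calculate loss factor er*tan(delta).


Loss = 405 * 0.0409 = 16.565

16.565


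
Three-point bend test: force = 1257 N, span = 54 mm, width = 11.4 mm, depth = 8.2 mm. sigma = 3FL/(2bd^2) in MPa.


sigma = 3*1257*54/(2*11.4*8.2^2) = 132.8 MPa

132.8


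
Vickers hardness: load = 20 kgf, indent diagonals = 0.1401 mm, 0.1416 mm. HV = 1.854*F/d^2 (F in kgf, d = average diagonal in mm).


d_avg = (0.1401+0.1416)/2 = 0.14085 mm
HV = 1.854*20/0.14085^2 = 1869

1869


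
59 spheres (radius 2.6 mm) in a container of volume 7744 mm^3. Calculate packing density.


V_sphere = 4/3*pi*2.6^3 = 73.6222 mm^3
Total V = 59*73.6222 = 4343.7098 mm^3
PD = 4343.7098 / 7744 = 0.561

0.561


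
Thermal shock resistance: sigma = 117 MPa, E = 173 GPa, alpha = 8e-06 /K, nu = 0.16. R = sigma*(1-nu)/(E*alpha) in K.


R = 117*(1-0.16)/(173*1000*8e-06) = 71 K

71


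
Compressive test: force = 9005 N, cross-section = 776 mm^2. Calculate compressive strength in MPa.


CS = 9005 / 776 = 11.6 MPa

11.6


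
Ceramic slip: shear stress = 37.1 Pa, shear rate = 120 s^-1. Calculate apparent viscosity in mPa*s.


eta = tau/gamma * 1000 = 37.1/120 * 1000 = 309.2 mPa*s

309.2


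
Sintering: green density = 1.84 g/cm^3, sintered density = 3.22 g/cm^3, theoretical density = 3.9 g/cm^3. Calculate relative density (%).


Relative = 3.22 / 3.9 * 100 = 82.6%

82.6


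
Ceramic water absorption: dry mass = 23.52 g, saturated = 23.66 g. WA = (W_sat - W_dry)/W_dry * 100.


WA = (23.66 - 23.52) / 23.52 * 100 = 0.6%

0.6


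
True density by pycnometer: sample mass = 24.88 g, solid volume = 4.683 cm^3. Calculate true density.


TD = 24.88 / 4.683 = 5.313 g/cm^3

5.313


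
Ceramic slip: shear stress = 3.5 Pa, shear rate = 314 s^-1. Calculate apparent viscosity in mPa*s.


eta = tau/gamma * 1000 = 3.5/314 * 1000 = 11.1 mPa*s

11.1


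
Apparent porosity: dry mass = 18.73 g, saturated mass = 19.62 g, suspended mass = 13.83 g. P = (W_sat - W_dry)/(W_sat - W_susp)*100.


P = (19.62 - 18.73) / (19.62 - 13.83) * 100 = 0.89 / 5.79 * 100 = 15.4%

15.4


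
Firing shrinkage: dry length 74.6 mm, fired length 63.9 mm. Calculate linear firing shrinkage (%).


FS = (74.6 - 63.9) / 74.6 * 100 = 14.34%

14.34


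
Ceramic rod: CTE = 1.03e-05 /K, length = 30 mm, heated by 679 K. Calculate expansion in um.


dL = 1.03e-05 * 30 * 679 * 1000 = 209.811 um

209.811


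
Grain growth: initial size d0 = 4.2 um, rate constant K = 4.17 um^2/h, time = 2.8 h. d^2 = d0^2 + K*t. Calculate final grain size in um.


d^2 = 4.2^2 + 4.17*2.8 = 29.316
d = sqrt(29.316) = 5.41 um

5.41


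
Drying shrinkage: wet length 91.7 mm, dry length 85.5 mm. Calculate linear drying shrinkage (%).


DS = (91.7 - 85.5) / 91.7 * 100 = 6.76%

6.76


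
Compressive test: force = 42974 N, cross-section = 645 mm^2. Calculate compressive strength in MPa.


CS = 42974 / 645 = 66.6 MPa

66.6


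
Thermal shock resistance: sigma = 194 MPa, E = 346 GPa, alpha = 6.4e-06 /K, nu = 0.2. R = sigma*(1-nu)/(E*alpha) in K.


R = 194*(1-0.2)/(346*1000*6.4e-06) = 70 K

70


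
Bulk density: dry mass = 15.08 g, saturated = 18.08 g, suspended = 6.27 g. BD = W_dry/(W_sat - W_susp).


BD = 15.08 / (18.08 - 6.27) = 15.08 / 11.81 = 1.277 g/cm^3

1.277


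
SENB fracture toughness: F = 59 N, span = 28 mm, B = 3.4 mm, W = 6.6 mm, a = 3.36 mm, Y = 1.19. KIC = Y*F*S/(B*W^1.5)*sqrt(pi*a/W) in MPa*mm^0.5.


KIC = 1.19*59*28/(3.4*6.6^1.5)*sqrt(pi*3.36/6.6) = 43.13

43.13


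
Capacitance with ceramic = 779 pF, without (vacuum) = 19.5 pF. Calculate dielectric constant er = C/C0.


er = 779 / 19.5 = 39.95

39.95


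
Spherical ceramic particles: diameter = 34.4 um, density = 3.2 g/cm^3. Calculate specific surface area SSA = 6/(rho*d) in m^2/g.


SSA = 6 / (3.2 * 34.4) = 0.055 m^2/g

0.055


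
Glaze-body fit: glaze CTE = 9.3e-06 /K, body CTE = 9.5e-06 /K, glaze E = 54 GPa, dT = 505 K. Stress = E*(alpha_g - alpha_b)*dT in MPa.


Stress = 54*1000*(9.3e-06 - 9.5e-06)*505 = -5.5 MPa

-5.5


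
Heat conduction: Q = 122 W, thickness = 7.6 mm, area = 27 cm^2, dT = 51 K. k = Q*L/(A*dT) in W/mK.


k = 122*7.6/1000/(27/10000*51) = 6.73 W/mK

6.73


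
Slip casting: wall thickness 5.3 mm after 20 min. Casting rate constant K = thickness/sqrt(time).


K = 5.3 / sqrt(20) = 5.3 / 4.4721 = 1.185 mm/min^0.5

1.185


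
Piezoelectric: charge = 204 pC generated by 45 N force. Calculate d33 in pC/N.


d33 = 204 / 45 = 4.5 pC/N

4.5


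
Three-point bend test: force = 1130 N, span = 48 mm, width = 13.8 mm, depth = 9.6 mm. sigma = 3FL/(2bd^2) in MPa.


sigma = 3*1130*48/(2*13.8*9.6^2) = 64.0 MPa

64.0


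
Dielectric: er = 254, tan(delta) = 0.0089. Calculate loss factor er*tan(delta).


Loss = 254 * 0.0089 = 2.261

2.261


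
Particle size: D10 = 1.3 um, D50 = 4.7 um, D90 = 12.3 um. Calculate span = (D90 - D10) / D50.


Span = (12.3 - 1.3) / 4.7 = 11.0 / 4.7 = 2.34

2.34


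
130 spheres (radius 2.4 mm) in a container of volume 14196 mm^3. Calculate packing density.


V_sphere = 4/3*pi*2.4^3 = 57.9058 mm^3
Total V = 130*57.9058 = 7527.754 mm^3
PD = 7527.754 / 14196 = 0.53

0.53


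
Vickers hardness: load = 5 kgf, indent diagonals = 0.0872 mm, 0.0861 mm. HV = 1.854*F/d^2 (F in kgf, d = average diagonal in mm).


d_avg = (0.0872+0.0861)/2 = 0.08665 mm
HV = 1.854*5/0.08665^2 = 1235

1235


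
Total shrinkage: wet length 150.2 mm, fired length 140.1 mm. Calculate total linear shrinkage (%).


TS = (150.2 - 140.1) / 150.2 * 100 = 6.72%

6.72


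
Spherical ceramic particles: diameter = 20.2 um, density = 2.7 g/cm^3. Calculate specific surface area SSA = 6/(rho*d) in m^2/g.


SSA = 6 / (2.7 * 20.2) = 0.11 m^2/g

0.11


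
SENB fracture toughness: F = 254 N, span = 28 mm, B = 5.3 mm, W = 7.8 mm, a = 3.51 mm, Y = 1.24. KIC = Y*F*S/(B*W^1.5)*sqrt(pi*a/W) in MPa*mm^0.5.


KIC = 1.24*254*28/(5.3*7.8^1.5)*sqrt(pi*3.51/7.8) = 90.82

90.82


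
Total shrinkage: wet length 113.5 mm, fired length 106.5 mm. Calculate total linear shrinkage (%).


TS = (113.5 - 106.5) / 113.5 * 100 = 6.17%

6.17


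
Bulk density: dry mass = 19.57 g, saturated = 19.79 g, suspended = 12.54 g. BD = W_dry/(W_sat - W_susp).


BD = 19.57 / (19.79 - 12.54) = 19.57 / 7.25 = 2.699 g/cm^3

2.699


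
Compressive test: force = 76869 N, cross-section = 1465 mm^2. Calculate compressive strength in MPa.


CS = 76869 / 1465 = 52.5 MPa

52.5


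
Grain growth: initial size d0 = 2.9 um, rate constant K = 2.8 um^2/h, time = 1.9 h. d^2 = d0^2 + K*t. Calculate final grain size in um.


d^2 = 2.9^2 + 2.8*1.9 = 13.73
d = sqrt(13.73) = 3.71 um

3.71


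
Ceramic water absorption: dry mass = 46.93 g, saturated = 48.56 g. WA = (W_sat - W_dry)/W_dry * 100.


WA = (48.56 - 46.93) / 46.93 * 100 = 3.47%

3.47


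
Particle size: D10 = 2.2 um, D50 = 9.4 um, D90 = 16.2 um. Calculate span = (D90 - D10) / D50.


Span = (16.2 - 2.2) / 9.4 = 14.0 / 9.4 = 1.489

1.489


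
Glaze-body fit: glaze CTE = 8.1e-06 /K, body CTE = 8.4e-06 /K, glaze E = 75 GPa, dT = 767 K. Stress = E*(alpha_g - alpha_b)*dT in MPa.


Stress = 75*1000*(8.1e-06 - 8.4e-06)*767 = -17.3 MPa

-17.3


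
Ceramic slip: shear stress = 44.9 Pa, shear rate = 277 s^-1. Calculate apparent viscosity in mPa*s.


eta = tau/gamma * 1000 = 44.9/277 * 1000 = 162.1 mPa*s

162.1


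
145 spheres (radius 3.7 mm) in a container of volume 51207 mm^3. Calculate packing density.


V_sphere = 4/3*pi*3.7^3 = 212.1748 mm^3
Total V = 145*212.1748 = 30765.346 mm^3
PD = 30765.346 / 51207 = 0.601

0.601


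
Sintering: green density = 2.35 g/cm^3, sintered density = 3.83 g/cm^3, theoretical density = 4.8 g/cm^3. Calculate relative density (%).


Relative = 3.83 / 4.8 * 100 = 79.8%

79.8


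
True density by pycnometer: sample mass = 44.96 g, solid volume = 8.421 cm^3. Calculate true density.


TD = 44.96 / 8.421 = 5.339 g/cm^3

5.339


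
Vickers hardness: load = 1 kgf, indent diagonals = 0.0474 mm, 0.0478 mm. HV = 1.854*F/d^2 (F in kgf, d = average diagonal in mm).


d_avg = (0.0474+0.0478)/2 = 0.0476 mm
HV = 1.854*1/0.0476^2 = 818

818


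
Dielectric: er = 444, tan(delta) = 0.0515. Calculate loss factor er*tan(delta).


Loss = 444 * 0.0515 = 22.866

22.866


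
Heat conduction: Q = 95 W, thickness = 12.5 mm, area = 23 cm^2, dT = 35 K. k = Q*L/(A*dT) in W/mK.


k = 95*12.5/1000/(23/10000*35) = 14.75 W/mK

14.75


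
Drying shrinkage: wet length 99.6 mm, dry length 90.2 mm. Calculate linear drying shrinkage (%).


DS = (99.6 - 90.2) / 99.6 * 100 = 9.44%

9.44


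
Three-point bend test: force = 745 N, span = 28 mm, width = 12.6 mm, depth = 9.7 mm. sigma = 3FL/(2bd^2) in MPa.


sigma = 3*745*28/(2*12.6*9.7^2) = 26.4 MPa

26.4


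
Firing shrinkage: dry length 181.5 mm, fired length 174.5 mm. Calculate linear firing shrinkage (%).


FS = (181.5 - 174.5) / 181.5 * 100 = 3.86%

3.86


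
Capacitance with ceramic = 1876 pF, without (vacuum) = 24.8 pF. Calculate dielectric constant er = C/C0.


er = 1876 / 24.8 = 75.65

75.65


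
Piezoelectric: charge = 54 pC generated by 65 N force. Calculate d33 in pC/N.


d33 = 54 / 65 = 0.8 pC/N

0.8


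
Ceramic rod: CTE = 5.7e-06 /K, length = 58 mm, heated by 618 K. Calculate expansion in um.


dL = 5.7e-06 * 58 * 618 * 1000 = 204.311 um

204.311


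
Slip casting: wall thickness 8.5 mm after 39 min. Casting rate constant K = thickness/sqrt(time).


K = 8.5 / sqrt(39) = 8.5 / 6.245 = 1.361 mm/min^0.5

1.361


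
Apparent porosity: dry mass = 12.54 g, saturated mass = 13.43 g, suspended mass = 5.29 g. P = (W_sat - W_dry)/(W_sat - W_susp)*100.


P = (13.43 - 12.54) / (13.43 - 5.29) * 100 = 0.89 / 8.14 * 100 = 10.9%

10.9


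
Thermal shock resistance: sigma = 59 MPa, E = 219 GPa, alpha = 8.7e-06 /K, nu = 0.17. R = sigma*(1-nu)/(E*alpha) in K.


R = 59*(1-0.17)/(219*1000*8.7e-06) = 26 K

26


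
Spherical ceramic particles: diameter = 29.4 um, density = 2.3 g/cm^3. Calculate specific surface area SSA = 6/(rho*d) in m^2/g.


SSA = 6 / (2.3 * 29.4) = 0.089 m^2/g

0.089


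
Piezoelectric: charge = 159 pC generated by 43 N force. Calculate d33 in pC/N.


d33 = 159 / 43 = 3.7 pC/N

3.7


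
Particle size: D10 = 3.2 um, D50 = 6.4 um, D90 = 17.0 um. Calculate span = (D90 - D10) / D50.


Span = (17.0 - 3.2) / 6.4 = 13.8 / 6.4 = 2.156

2.156


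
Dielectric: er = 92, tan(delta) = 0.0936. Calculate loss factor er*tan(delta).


Loss = 92 * 0.0936 = 8.611

8.611


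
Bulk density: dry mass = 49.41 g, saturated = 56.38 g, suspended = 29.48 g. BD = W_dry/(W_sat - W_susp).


BD = 49.41 / (56.38 - 29.48) = 49.41 / 26.9 = 1.837 g/cm^3

1.837


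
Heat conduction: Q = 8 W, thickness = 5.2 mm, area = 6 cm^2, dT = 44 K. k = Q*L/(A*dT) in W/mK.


k = 8*5.2/1000/(6/10000*44) = 1.58 W/mK

1.58


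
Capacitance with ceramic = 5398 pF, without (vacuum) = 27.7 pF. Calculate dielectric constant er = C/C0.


er = 5398 / 27.7 = 194.87

194.87


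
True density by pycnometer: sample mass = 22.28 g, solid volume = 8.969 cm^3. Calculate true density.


TD = 22.28 / 8.969 = 2.484 g/cm^3

2.484


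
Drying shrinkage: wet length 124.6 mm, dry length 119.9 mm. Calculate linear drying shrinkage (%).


DS = (124.6 - 119.9) / 124.6 * 100 = 3.77%

3.77


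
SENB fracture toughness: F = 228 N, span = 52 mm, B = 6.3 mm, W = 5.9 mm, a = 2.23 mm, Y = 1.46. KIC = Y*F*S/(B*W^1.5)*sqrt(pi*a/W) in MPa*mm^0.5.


KIC = 1.46*228*52/(6.3*5.9^1.5)*sqrt(pi*2.23/5.9) = 208.92

208.92


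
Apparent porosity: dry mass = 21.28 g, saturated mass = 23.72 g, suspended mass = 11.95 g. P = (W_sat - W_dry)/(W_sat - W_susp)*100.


P = (23.72 - 21.28) / (23.72 - 11.95) * 100 = 2.44 / 11.77 * 100 = 20.7%

20.7


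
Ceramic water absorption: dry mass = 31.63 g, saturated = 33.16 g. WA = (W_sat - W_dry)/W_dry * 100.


WA = (33.16 - 31.63) / 31.63 * 100 = 4.84%

4.84


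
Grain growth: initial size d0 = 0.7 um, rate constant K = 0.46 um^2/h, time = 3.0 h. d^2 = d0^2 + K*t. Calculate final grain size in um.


d^2 = 0.7^2 + 0.46*3.0 = 1.87
d = sqrt(1.87) = 1.37 um

1.37


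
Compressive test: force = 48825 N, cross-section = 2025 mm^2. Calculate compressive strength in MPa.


CS = 48825 / 2025 = 24.1 MPa

24.1


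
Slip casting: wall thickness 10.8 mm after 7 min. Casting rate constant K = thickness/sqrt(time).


K = 10.8 / sqrt(7) = 10.8 / 2.6458 = 4.082 mm/min^0.5

4.082


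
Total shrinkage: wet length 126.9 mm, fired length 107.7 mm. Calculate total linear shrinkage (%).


TS = (126.9 - 107.7) / 126.9 * 100 = 15.13%

15.13


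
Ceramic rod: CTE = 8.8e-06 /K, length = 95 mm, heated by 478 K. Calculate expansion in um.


dL = 8.8e-06 * 95 * 478 * 1000 = 399.608 um

399.608


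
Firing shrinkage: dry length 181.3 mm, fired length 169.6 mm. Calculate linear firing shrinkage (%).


FS = (181.3 - 169.6) / 181.3 * 100 = 6.45%

6.45


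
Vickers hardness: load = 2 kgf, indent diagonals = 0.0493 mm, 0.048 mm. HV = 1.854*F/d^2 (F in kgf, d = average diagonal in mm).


d_avg = (0.0493+0.048)/2 = 0.04865 mm
HV = 1.854*2/0.04865^2 = 1567

1567


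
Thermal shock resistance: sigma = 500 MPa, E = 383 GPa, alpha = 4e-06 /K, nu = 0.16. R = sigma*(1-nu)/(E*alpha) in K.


R = 500*(1-0.16)/(383*1000*4e-06) = 274 K

274


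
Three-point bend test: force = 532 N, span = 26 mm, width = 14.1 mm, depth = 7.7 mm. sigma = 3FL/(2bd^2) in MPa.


sigma = 3*532*26/(2*14.1*7.7^2) = 24.8 MPa

24.8


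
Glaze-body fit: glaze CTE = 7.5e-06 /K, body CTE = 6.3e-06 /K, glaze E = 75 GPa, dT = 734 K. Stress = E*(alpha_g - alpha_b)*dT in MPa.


Stress = 75*1000*(7.5e-06 - 6.3e-06)*734 = 66.1 MPa

66.1


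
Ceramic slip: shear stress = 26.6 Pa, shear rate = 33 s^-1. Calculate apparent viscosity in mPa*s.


eta = tau/gamma * 1000 = 26.6/33 * 1000 = 806.1 mPa*s

806.1


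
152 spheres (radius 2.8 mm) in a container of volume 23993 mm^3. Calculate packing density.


V_sphere = 4/3*pi*2.8^3 = 91.9523 mm^3
Total V = 152*91.9523 = 13976.7496 mm^3
PD = 13976.7496 / 23993 = 0.583

0.583


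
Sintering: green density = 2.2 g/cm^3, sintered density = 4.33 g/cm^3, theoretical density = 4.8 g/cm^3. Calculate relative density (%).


Relative = 4.33 / 4.8 * 100 = 90.2%

90.2


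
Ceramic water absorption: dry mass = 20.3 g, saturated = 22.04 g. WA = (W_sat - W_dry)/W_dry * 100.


WA = (22.04 - 20.3) / 20.3 * 100 = 8.57%

8.57


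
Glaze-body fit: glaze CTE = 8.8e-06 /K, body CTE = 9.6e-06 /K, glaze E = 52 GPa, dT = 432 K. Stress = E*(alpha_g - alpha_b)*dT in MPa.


Stress = 52*1000*(8.8e-06 - 9.6e-06)*432 = -18.0 MPa

-18.0


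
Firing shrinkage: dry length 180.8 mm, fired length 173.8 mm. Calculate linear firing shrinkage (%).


FS = (180.8 - 173.8) / 180.8 * 100 = 3.87%

3.87


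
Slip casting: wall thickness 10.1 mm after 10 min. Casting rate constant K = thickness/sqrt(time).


K = 10.1 / sqrt(10) = 10.1 / 3.1623 = 3.194 mm/min^0.5

3.194


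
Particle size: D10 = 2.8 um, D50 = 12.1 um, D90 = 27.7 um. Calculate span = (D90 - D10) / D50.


Span = (27.7 - 2.8) / 12.1 = 24.9 / 12.1 = 2.058

2.058


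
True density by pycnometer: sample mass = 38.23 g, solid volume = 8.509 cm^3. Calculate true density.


TD = 38.23 / 8.509 = 4.493 g/cm^3

4.493


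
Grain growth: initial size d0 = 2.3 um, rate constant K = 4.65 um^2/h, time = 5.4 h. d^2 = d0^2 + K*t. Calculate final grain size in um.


d^2 = 2.3^2 + 4.65*5.4 = 30.4
d = sqrt(30.4) = 5.51 um

5.51


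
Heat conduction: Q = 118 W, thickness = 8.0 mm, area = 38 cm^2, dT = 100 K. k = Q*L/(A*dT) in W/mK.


k = 118*8.0/1000/(38/10000*100) = 2.48 W/mK

2.48


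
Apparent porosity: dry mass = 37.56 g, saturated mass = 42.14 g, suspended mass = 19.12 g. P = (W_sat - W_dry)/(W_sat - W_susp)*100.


P = (42.14 - 37.56) / (42.14 - 19.12) * 100 = 4.58 / 23.02 * 100 = 19.9%

19.9


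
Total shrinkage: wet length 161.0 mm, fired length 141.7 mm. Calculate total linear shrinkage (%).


TS = (161.0 - 141.7) / 161.0 * 100 = 11.99%

11.99


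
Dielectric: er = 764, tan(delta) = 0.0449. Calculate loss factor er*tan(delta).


Loss = 764 * 0.0449 = 34.304

34.304


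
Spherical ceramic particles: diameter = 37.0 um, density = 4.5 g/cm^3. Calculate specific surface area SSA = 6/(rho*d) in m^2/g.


SSA = 6 / (4.5 * 37.0) = 0.036 m^2/g

0.036


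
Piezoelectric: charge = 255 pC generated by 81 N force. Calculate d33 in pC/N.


d33 = 255 / 81 = 3.1 pC/N

3.1


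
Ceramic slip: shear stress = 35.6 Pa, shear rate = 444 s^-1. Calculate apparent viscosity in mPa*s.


eta = tau/gamma * 1000 = 35.6/444 * 1000 = 80.2 mPa*s

80.2


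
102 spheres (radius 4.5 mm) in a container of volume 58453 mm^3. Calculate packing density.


V_sphere = 4/3*pi*4.5^3 = 381.7035 mm^3
Total V = 102*381.7035 = 38933.757 mm^3
PD = 38933.757 / 58453 = 0.666

0.666


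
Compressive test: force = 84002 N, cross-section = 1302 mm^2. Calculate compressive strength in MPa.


CS = 84002 / 1302 = 64.5 MPa

64.5


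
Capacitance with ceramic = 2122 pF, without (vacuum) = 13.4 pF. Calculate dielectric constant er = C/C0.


er = 2122 / 13.4 = 158.36

158.36


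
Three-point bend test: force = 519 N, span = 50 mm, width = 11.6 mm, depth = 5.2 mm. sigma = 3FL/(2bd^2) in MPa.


sigma = 3*519*50/(2*11.6*5.2^2) = 124.1 MPa

124.1


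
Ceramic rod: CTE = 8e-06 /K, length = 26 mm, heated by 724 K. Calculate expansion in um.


dL = 8e-06 * 26 * 724 * 1000 = 150.592 um

150.592


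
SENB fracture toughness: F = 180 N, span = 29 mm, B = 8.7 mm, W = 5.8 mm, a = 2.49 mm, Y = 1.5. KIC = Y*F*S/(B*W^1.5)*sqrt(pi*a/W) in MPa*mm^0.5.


KIC = 1.5*180*29/(8.7*5.8^1.5)*sqrt(pi*2.49/5.8) = 74.83

74.83


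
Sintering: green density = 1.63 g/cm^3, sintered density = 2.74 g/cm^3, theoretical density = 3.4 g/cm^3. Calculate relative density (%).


Relative = 2.74 / 3.4 * 100 = 80.6%

80.6


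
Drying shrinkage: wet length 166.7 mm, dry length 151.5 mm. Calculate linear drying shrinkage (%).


DS = (166.7 - 151.5) / 166.7 * 100 = 9.12%

9.12


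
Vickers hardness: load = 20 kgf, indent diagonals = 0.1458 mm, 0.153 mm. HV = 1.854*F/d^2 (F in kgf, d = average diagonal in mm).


d_avg = (0.1458+0.153)/2 = 0.1494 mm
HV = 1.854*20/0.1494^2 = 1661

1661


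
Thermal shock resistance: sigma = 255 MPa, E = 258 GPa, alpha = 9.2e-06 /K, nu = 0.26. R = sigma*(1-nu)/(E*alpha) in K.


R = 255*(1-0.26)/(258*1000*9.2e-06) = 79 K

79


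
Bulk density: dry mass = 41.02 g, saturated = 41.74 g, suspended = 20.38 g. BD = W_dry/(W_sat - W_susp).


BD = 41.02 / (41.74 - 20.38) = 41.02 / 21.36 = 1.92 g/cm^3

1.92


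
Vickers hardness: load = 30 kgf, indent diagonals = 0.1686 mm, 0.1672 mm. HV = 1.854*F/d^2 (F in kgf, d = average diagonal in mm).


d_avg = (0.1686+0.1672)/2 = 0.1679 mm
HV = 1.854*30/0.1679^2 = 1973

1973


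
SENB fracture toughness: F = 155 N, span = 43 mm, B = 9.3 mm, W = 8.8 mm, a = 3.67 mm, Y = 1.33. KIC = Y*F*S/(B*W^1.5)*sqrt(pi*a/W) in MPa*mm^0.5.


KIC = 1.33*155*43/(9.3*8.8^1.5)*sqrt(pi*3.67/8.8) = 41.79

41.79


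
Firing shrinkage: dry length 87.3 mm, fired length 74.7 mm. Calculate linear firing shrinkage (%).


FS = (87.3 - 74.7) / 87.3 * 100 = 14.43%

14.43


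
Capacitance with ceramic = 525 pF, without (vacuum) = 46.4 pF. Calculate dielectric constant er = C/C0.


er = 525 / 46.4 = 11.31

11.31


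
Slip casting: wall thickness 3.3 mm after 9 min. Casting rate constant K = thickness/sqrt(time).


K = 3.3 / sqrt(9) = 3.3 / 3.0 = 1.1 mm/min^0.5

1.1


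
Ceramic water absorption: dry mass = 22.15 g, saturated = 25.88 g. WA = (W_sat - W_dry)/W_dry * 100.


WA = (25.88 - 22.15) / 22.15 * 100 = 16.84%

16.84


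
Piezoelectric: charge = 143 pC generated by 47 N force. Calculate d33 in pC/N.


d33 = 143 / 47 = 3.0 pC/N

3.0


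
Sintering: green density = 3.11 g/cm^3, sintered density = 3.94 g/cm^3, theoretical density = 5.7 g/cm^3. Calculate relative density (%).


Relative = 3.94 / 5.7 * 100 = 69.1%

69.1


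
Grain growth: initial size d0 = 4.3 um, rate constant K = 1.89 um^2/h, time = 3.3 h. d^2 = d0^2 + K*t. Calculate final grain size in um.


d^2 = 4.3^2 + 1.89*3.3 = 24.727
d = sqrt(24.727) = 4.97 um

4.97


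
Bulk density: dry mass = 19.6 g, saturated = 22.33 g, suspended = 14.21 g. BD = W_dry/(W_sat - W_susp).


BD = 19.6 / (22.33 - 14.21) = 19.6 / 8.12 = 2.414 g/cm^3

2.414


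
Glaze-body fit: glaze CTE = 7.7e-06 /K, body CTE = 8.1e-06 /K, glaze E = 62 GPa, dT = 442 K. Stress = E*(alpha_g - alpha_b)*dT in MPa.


Stress = 62*1000*(7.7e-06 - 8.1e-06)*442 = -11.0 MPa

-11.0


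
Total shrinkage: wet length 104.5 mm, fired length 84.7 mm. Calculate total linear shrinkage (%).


TS = (104.5 - 84.7) / 104.5 * 100 = 18.95%

18.95


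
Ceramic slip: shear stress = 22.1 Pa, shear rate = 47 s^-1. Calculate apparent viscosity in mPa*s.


eta = tau/gamma * 1000 = 22.1/47 * 1000 = 470.2 mPa*s

470.2


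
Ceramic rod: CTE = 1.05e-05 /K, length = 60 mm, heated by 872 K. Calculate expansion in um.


dL = 1.05e-05 * 60 * 872 * 1000 = 549.36 um

549.36


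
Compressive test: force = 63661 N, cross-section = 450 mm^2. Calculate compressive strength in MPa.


CS = 63661 / 450 = 141.5 MPa

141.5


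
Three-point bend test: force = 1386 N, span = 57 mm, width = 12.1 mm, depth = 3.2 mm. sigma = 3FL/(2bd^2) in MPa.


sigma = 3*1386*57/(2*12.1*3.2^2) = 956.4 MPa

956.4


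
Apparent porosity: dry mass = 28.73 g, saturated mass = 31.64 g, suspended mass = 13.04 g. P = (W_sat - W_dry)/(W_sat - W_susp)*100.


P = (31.64 - 28.73) / (31.64 - 13.04) * 100 = 2.91 / 18.6 * 100 = 15.6%

15.6


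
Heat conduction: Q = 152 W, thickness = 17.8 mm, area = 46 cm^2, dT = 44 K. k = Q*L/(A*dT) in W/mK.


k = 152*17.8/1000/(46/10000*44) = 13.37 W/mK

13.37


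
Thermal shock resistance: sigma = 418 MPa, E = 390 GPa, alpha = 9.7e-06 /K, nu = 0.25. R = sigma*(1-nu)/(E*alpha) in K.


R = 418*(1-0.25)/(390*1000*9.7e-06) = 83 K

83


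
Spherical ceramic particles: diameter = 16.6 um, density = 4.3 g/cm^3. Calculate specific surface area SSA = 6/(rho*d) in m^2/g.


SSA = 6 / (4.3 * 16.6) = 0.084 m^2/g

0.084


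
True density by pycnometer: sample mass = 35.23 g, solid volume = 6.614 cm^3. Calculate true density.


TD = 35.23 / 6.614 = 5.327 g/cm^3

5.327


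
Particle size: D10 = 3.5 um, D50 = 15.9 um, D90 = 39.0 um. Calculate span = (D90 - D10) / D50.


Span = (39.0 - 3.5) / 15.9 = 35.5 / 15.9 = 2.233

2.233
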